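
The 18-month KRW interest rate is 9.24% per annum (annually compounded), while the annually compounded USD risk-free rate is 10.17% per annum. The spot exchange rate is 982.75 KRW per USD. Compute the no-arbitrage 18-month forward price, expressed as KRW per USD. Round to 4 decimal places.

970.3325

T = 18/12 years.
KRW accumulates by (1 + 0.0924)^(18/12) = 1.141753988.
USD growth factor: (1 + 0.1017)^(18/12) = 1.156365229.
Forward (KRW per USD) = 982.75 × 1.141753988 / 1.156365229 = 970.332472.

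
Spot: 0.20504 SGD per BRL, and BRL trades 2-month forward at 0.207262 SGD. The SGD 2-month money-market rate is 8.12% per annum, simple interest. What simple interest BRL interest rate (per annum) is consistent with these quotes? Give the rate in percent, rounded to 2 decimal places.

1.60%

T = 2/12 years.
By CIP, F/S equals the SGD-to-BRL growth ratio: 0.207262/0.20504 = 1.0108369.
The SGD side grows by 1 + 0.0812×2/12 = 1.0135333.
Hence g_BRL = 1.0026675.
(1.0026675 − 1)/T = 0.016005, i.e. 1.60%.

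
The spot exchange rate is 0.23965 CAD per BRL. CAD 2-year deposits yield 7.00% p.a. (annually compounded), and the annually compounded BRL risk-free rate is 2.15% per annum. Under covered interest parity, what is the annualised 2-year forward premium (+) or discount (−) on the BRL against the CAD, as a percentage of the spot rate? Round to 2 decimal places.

+4.86%

T = 2 years.
No-arbitrage forward: 0.23965 × 1.144900 / 1.0434623 = 0.26294700 CAD/BRL.
(F − S)/S ÷ T = (0.26294700 − 0.23965)/0.23965/2 = 0.048606 → 4.86%.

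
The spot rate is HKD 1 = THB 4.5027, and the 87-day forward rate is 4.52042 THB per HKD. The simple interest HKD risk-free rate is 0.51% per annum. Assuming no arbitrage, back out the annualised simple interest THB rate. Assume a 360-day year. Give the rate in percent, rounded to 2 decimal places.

2.14%

T = 87/360 years.
By CIP, F/S equals the THB-to-HKD growth ratio: 4.52042/4.5027 = 1.0039354.
The HKD side grows by 1 + 0.0051×87/360 = 1.0012325.
Hence g_THB = 1.0051728.
r = (1.0051728 − 1)/(87/360) = 0.021405 → 2.14%.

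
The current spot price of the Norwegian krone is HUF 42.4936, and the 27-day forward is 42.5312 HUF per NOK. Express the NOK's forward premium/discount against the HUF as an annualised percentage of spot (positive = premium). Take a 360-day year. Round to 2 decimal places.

+1.18%

T = 27/360 years.
(F − S)/S = (42.5312 − 42.4936)/42.4936 = 0.0008848.
×(1/T) gives 1.18% p.a.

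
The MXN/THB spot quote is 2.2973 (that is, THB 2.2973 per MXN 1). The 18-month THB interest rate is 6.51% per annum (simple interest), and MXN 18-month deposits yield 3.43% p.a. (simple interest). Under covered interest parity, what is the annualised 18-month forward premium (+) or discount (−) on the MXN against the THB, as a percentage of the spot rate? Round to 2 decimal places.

T = 18/12 years.
CIP forward (THB per MXN) = 2.2973 × 1.097650/1.051450 = 2.3982418.
(F − S)/S ÷ T = (2.3982418 − 2.2973)/2.2973/(18/12) = 0.029293 → 2.93%.

+2.93%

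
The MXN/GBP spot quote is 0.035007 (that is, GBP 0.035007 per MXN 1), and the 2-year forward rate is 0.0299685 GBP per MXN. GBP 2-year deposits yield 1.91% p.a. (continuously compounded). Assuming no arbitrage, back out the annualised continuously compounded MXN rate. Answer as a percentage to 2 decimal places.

T = 2 years.
By CIP, F/S equals the GBP-to-MXN growth ratio: 0.0299685/0.035007 = 0.8560716.
The GBP side grows by e^(0.0191×2) = 1.038939.
Hence g_MXN = 1.2136123.
Take logs: ln 1.2136123 / 2 = 0.096801, so 9.68%.

9.68%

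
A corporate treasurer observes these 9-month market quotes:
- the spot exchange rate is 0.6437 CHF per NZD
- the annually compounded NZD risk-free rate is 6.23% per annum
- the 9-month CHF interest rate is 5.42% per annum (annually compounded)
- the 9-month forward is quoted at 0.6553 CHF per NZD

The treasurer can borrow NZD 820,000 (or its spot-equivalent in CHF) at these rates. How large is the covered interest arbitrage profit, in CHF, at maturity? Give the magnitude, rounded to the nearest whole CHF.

CHF 13,115

T = 9/12 years.
Keep in NZD, deliver into the forward: 820,000·1.04637026·0.6553 = CHF 562,262.87.
Swap to CHF now, deposit: 820,000·0.6437·1.04038063 = CHF 549,148.27.
The quoted forward overvalues NZD, so borrow CHF, buy NZD at spot, deposit the NZD at 6.23%, and sell the proceeds forward at 0.6553.
The gap between the two covered legs is CHF 13,115.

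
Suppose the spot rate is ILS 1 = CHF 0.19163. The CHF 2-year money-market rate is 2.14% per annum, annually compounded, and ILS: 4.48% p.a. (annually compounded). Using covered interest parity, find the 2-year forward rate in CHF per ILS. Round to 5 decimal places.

0.18314

T = 2 years.
CHF accumulates by (1 + 0.0214)^2 = 1.043258.
ILS growth factor: (1 + 0.0448)^2 = 1.091607.
So F = 0.19163 × 1.043258 / 1.091607 = 0.1831424 (CHF/ILS).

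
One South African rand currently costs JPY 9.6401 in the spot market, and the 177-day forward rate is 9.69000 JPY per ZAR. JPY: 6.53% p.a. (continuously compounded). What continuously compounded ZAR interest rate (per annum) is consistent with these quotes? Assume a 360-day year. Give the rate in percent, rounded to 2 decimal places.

T = 177/360 years.
By CIP, F/S equals the JPY-to-ZAR growth ratio: 9.69/9.6401 = 1.0051763.
JPY growth factor: e^(0.0653×177/360) = 1.0326268.
So the ZAR growth factor = 1.0273091.
Take logs: ln 1.0273091 / (177/360) = 0.054799, so 5.48%.

5.48%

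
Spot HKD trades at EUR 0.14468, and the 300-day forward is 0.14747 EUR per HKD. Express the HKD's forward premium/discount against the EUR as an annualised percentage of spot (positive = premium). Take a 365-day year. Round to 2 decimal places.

T = 300/365 years.
Period premium: (0.14747 − 0.14468)/0.14468 = 0.0192839.
Annualise by dividing by T: 0.0192839 / (300/365) = 0.023462 → 2.35%.

+2.35%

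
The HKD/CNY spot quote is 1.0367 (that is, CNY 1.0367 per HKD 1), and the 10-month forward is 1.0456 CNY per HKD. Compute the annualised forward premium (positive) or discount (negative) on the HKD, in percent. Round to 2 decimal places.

T = 10/12 years.
HKD trades forward at +0.85849% vs spot over the period.
Per annum: 0.0085849 / (10/12) = 0.010302 = 1.03%.

+1.03%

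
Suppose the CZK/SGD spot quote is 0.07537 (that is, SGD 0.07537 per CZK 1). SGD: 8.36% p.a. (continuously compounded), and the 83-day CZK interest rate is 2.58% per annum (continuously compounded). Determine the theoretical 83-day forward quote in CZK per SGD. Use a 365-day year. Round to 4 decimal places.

T = 83/365 years.
SGD accumulates by e^(0.0836×83/365) = 1.01919226.
CZK growth factor: e^(0.0258×83/365) = 1.00588409.
CIP: F = S · (grow SGD)/(grow CZK) = 0.07537 × 1.01919226/1.00588409 = 0.076367169 SGD per CZK.
Invert for CZK per SGD: 1 / 0.076367169 = 13.0946.

13.0946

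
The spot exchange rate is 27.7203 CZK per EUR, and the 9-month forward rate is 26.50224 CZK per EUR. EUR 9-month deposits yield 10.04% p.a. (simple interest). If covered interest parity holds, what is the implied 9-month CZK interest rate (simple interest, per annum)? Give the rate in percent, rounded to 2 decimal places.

T = 9/12 years.
By CIP, F/S equals the CZK-to-EUR growth ratio: 26.50224/27.7203 = 0.9560589.
EUR growth factor: 1 + 0.1004×9/12 = 1.075300.
So the CZK growth factor = 1.0280501.
r = (1.0280501 − 1)/(9/12) = 0.037400 → 3.74%.

3.74%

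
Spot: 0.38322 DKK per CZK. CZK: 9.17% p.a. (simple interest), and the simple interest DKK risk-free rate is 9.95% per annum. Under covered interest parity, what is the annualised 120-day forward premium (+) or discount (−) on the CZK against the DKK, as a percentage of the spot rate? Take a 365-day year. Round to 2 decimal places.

T = 120/365 years.
F = S · g_DKK/g_CZK = 0.38322 × 1.0327123/1.0301479 = 0.38417397.
(F − S)/S ÷ T = (0.38417397 − 0.38322)/0.38322/(120/365) = 0.007572 → 0.76%.

+0.76%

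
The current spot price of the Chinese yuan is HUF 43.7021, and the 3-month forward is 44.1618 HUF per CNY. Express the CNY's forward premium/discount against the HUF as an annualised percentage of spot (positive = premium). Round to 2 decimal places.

T = 3/12 years.
CNY trades forward at +1.05189% vs spot over the period.
Annualise by dividing by T: 0.0105189 / (3/12) = 0.042076 → 4.21%.

+4.21%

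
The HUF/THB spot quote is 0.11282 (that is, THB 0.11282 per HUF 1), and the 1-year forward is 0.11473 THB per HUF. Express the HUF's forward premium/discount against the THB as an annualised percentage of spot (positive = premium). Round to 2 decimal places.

T = 1 year.
Period premium: (0.11473 − 0.11282)/0.11282 = 0.0169296.
×(1/T) gives 1.69% p.a.

+1.69%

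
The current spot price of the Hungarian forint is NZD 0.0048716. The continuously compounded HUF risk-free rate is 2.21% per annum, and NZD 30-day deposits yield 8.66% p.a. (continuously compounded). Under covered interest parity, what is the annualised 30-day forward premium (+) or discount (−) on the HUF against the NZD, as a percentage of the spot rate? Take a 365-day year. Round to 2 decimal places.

T = 30/365 years.
No-arbitrage forward: 0.0048716 × 1.0071432 / 1.0018181 = 0.0048974947 NZD/HUF.
(F − S)/S ÷ T = (0.0048974947 − 0.0048716)/0.0048716/(30/365) = 0.064671 → 6.47%.

+6.47%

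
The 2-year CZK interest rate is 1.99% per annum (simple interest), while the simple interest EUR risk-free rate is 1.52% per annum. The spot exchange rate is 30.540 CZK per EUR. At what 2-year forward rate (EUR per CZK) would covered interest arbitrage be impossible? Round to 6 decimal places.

0.032448

T = 2 years.
CZK accumulates by 1 + 0.0199×2 = 1.039800.
Growth of 1 EUR over T: 1 + 0.0152×2 = 1.030400.
So F = 30.54 × 1.039800 / 1.030400 = 30.81861 (CZK/EUR).
Quoted the other way: 1/30.81861 = 0.032448 EUR per CZK.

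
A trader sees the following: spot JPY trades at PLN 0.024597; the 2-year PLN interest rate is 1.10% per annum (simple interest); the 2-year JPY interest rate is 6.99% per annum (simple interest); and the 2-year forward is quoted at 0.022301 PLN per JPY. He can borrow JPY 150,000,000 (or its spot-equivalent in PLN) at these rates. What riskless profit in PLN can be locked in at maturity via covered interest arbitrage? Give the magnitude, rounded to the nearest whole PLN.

PLN 42,082

T = 2 years.
Keep in JPY, deliver into the forward: 150,000,000·1.139800·0.022301 = PLN 3,812,801.97.
Swap to PLN now, deposit: 150,000,000·0.024597·1.022000 = PLN 3,770,720.10.
The quoted forward overvalues JPY, so borrow PLN, buy JPY at spot, deposit the JPY at 6.99%, and sell the proceeds forward at 0.022301.
Arbitrage profit = |3,812,801.97 − 3,770,720.10| = PLN 42,082.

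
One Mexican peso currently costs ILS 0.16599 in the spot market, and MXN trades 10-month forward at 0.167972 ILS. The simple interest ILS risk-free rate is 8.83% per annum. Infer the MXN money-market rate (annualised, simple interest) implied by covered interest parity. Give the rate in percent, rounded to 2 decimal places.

7.31%

T = 10/12 years.
F/S = 0.167972/0.16599 = 1.0119405 = (growth of ILS) / (growth of MXN).
ILS growth factor: 1 + 0.0883×10/12 = 1.0735833.
Hence g_MXN = 1.0609154.
r = (1.0609154 − 1)/(10/12) = 0.073098 → 7.31%.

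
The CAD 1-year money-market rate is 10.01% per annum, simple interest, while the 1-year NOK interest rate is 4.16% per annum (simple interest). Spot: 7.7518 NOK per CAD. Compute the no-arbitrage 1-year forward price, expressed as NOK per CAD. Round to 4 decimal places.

7.3396

T = 1 year.
Growth of 1 NOK over T: 1 + 0.0416×1 = 1.041600.
Growth of 1 CAD over T: 1 + 0.1001×1 = 1.100100.
Forward (NOK per CAD) = 7.7518 × 1.041600 / 1.100100 = 7.339583.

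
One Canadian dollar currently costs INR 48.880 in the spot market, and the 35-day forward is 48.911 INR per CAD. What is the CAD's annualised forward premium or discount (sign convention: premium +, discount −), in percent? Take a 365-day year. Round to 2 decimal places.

+0.66%

T = 35/365 years.
(F − S)/S = (48.911 − 48.88)/48.88 = 0.0006342.
Annualise by dividing by T: 0.0006342 / (35/365) = 0.006614 → 0.66%.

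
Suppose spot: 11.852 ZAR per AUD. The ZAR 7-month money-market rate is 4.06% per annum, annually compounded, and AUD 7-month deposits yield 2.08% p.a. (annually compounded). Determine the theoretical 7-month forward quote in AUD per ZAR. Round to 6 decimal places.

T = 7/12 years.
ZAR growth factor: (1 + 0.0406)^(7/12) = 1.0234868.
Growth of 1 AUD over T: (1 + 0.0208)^(7/12) = 1.0120813.
So F = 11.852 × 1.0234868 / 1.0120813 = 11.98556 (ZAR/AUD).
Invert for AUD per ZAR: 1 / 11.98556 = 0.083434.

0.083434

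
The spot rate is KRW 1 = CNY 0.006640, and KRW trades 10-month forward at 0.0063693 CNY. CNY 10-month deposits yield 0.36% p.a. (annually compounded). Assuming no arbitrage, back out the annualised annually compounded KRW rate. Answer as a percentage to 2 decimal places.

5.50%

T = 10/12 years.
By CIP, F/S equals the CNY-to-KRW growth ratio: 0.0063693/0.00664 = 0.9592319.
CNY growth factor: (1 + 0.0036)^(10/12) = 1.0029991.
Hence g_KRW = 1.0456273.
r = 1.0456273^(12/10) − 1 = 0.055000 → 5.50%.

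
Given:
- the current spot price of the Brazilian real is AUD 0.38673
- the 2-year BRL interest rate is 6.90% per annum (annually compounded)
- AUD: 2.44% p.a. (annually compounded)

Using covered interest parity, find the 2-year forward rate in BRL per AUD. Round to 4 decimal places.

2.8158

T = 2 years.
Growth of 1 AUD over T: (1 + 0.0244)^2 = 1.0493954.
BRL growth factor: (1 + 0.0690)^2 = 1.142761.
So F = 0.38673 × 1.0493954 / 1.142761 = 0.3551335 (AUD/BRL).
Quoted the other way: 1/0.3551335 = 2.8158 BRL per AUD.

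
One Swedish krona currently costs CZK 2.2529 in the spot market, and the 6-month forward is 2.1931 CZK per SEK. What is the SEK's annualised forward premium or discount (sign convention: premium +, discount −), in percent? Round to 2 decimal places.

-5.31%

T = 6/12 years.
Period premium: (2.1931 − 2.2529)/2.2529 = -0.0265436.
Per annum: -0.0265436 / (6/12) = -0.053087 = -5.31%.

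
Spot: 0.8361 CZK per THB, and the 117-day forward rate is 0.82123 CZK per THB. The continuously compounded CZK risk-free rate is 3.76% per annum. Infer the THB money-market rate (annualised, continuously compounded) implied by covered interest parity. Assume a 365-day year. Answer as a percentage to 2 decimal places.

T = 117/365 years.
By CIP, F/S equals the CZK-to-THB growth ratio: 0.82123/0.8361 = 0.9822150.
CZK growth factor: e^(0.0376×117/365) = 1.0121255.
So the THB growth factor = 1.0304521.
r = ln(1.0304521)/(117/365) = 0.093582 → 9.36%.

9.36%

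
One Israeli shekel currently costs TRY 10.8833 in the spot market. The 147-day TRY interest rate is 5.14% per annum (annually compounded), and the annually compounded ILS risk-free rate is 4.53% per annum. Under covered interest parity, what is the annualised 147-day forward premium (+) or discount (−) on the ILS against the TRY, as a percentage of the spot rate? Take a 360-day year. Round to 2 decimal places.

+0.58%

T = 147/360 years.
CIP forward (TRY per ILS) = 10.8833 × 1.0206776/1.0182554 = 10.9091889.
(F − S)/S ÷ T = (10.9091889 − 10.8833)/10.8833/(147/360) = 0.005826 → 0.58%.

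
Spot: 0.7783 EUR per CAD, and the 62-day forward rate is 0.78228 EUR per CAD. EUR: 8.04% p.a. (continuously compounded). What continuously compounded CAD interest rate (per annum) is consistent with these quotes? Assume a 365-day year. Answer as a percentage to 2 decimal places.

T = 62/365 years.
F/S = 0.78228/0.7783 = 1.0051137 = (growth of EUR) / (growth of CAD).
The EUR side grows by e^(0.0804×62/365) = 1.0137507.
So the CAD growth factor = 1.0085931.
Take logs: ln 1.0085931 / (62/365) = 0.050372, so 5.04%.

5.04%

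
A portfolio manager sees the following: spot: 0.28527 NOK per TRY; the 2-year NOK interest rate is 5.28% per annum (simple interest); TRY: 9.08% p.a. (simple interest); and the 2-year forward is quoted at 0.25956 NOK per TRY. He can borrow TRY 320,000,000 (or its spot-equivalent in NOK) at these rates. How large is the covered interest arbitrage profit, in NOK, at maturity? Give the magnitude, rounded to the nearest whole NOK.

T = 2 years.
Route A — deposit TRY, sell forward: 320,000,000 × 1.181600 × 0.25956 = NOK 98,142,750.72.
Route B — convert at spot, deposit NOK: 320,000,000 × 0.28527 × 1.105600 = NOK 100,926,243.84.
The quoted forward undervalues TRY, so borrow TRY, convert to NOK at spot, deposit the NOK at 5.28%, and buy TRY forward at 0.25956 to cover the loan.
The gap between the two covered legs is NOK 2,783,493.

NOK 2,783,493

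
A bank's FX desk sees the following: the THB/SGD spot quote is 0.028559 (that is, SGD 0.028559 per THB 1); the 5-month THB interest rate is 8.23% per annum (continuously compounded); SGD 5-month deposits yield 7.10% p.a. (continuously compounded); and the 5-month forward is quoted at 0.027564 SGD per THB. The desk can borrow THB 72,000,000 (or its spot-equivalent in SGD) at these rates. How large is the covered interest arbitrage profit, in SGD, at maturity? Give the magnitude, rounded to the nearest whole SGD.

SGD 64,144

T = 5/12 years.
Keep in THB, deliver into the forward: 72,000,000·1.034886405·0.027564 = SGD 2,053,843.84.
Swap to SGD now, deposit: 72,000,000·0.028559·1.030025267 = SGD 2,117,987.40.
The quoted forward undervalues THB, so borrow THB, convert to SGD at spot, deposit the SGD at 7.10%, and buy THB forward at 0.027564 to cover the loan.
Profit = 2,117,987.40 − 2,053,843.84 = SGD 64,144.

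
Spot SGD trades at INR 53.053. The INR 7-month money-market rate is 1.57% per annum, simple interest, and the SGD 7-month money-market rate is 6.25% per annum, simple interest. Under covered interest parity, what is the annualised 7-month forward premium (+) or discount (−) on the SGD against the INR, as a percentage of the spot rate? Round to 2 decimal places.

-4.52%

T = 7/12 years.
CIP forward (INR per SGD) = 53.053 × 1.0091583/1.0364583 = 51.655600.
(F − S)/S ÷ T = (51.655600 − 53.053)/53.053/(7/12) = -0.045154 → -4.52%.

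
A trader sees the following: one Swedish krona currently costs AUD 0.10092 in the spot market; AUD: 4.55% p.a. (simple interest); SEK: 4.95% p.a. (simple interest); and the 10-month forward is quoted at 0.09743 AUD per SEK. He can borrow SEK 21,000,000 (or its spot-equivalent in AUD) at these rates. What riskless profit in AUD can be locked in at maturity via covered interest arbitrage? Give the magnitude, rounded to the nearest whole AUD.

AUD 69,249

T = 10/12 years.
Route A — deposit SEK, sell forward: 21,000,000 × 1.041250 × 0.09743 = AUD 2,130,428.74.
Route B — convert at spot, deposit AUD: 21,000,000 × 0.10092 × 1.037916667 = AUD 2,199,677.55.
The quoted forward undervalues SEK, so borrow SEK, convert to AUD at spot, deposit the AUD at 4.55%, and buy SEK forward at 0.09743 to cover the loan.
The gap between the two covered legs is AUD 69,249.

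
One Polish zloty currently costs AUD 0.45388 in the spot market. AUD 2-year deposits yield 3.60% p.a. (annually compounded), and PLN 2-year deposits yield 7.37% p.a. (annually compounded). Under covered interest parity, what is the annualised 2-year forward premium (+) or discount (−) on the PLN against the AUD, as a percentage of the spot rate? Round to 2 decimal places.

T = 2 years.
CIP forward (AUD per PLN) = 0.45388 × 1.073296/1.1528317 = 0.42256609.
(F − S)/S ÷ T = (0.42256609 − 0.45388)/0.45388/2 = -0.034496 → -3.45%.

-3.45%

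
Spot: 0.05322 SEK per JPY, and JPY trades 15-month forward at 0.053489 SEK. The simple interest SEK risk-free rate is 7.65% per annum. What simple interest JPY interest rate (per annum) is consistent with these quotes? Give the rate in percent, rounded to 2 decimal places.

7.21%

T = 15/12 years.
By CIP, F/S equals the SEK-to-JPY growth ratio: 0.053489/0.05322 = 1.0050545.
SEK growth factor: 1 + 0.0765×15/12 = 1.095625.
So the JPY growth factor = 1.090115.
r = (1.090115 − 1)/(15/12) = 0.072092 → 7.21%.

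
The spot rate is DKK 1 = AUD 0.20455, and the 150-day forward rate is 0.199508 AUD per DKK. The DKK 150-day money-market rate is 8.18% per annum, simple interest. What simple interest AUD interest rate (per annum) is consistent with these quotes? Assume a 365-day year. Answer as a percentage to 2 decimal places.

1.98%

T = 150/365 years.
By CIP, F/S equals the AUD-to-DKK growth ratio: 0.199508/0.20455 = 0.9753508.
The DKK side grows by 1 + 0.0818×150/365 = 1.0336164.
That pins the AUD growth at 1.0081386.
r = (1.0081386 − 1)/(150/365) = 0.019804 → 1.98%.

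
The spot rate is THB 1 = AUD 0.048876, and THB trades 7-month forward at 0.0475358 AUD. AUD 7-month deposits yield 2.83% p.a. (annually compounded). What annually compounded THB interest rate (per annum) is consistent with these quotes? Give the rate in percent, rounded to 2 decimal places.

7.85%

T = 7/12 years.
By CIP, F/S equals the AUD-to-THB growth ratio: 0.0475358/0.048876 = 0.9725796.
The AUD side grows by (1 + 0.0283)^(7/12) = 1.0164123.
Hence g_THB = 1.0450685.
Annualise: 1.0450685^(12/7) − 1 = 0.078499 = 7.85%.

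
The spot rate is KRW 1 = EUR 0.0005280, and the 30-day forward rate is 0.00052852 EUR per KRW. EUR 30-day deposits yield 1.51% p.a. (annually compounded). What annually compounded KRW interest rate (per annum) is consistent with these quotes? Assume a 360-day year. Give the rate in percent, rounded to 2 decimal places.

0.32%

T = 30/360 years.
F/S = 0.00052852/0.000528 = 1.0009848 = (growth of EUR) / (growth of KRW).
The EUR side grows by (1 + 0.0151)^(30/360) = 1.0012497.
So the KRW growth factor = 1.0002646.
r = 1.0002646^(360/30) − 1 = 0.003180 → 0.32%.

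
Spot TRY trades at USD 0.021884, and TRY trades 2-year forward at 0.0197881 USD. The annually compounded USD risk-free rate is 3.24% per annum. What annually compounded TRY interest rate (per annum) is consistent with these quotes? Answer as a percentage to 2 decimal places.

T = 2 years.
F/S = 0.0197881/0.021884 = 0.9042268 = (growth of USD) / (growth of TRY).
The USD side grows by (1 + 0.0324)^2 = 1.0658498.
That pins the TRY growth at 1.1787417.
r = 1.1787417^(1/2) − 1 = 0.085699 → 8.57%.

8.57%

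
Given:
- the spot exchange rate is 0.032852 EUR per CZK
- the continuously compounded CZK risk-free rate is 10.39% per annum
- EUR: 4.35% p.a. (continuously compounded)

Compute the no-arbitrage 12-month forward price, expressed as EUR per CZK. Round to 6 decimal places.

T = 1 year.
EUR growth factor: e^(0.0435×1) = 1.044460.
Growth of 1 CZK over T: e^(0.1039×1) = 1.1094895.
Forward (EUR per CZK) = 0.032852 × 1.044460 / 1.1094895 = 0.03092648.

0.030926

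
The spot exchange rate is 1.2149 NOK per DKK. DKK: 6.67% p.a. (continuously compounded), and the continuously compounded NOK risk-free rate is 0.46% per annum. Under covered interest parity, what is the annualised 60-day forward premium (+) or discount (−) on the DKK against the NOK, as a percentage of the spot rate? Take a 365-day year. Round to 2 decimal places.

T = 60/365 years.
CIP forward (NOK per DKK) = 1.2149 × 1.0007565/1.0110247 = 1.2025612.
Annualised premium = (F − S)/S × (1/T) = (1.2025612 − 1.2149)/1.2149 ÷ (60/365) = -6.18%.

-6.18%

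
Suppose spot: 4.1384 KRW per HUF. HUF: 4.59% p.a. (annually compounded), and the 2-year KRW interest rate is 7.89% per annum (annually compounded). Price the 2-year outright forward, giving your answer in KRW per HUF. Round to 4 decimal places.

T = 2 years.
KRW accumulates by (1 + 0.0789)^2 = 1.1640252.
HUF accumulates by (1 + 0.0459)^2 = 1.0939068.
Forward (KRW per HUF) = 4.1384 × 1.1640252 / 1.0939068 = 4.403668.

4.4037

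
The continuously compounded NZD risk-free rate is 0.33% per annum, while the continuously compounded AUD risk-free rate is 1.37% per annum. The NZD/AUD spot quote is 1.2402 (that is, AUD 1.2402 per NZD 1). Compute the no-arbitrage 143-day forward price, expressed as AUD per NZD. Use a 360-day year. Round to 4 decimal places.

T = 143/360 years.
AUD accumulates by e^(0.0137×143/360) = 1.0054568.
NZD accumulates by e^(0.0033×143/360) = 1.0013117.
So F = 1.2402 × 1.0054568 / 1.0013117 = 1.245334 (AUD/NZD).

1.2453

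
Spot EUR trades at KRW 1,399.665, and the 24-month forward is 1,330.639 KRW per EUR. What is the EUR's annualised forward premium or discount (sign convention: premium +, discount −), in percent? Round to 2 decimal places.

-2.47%

T = 2 years.
EUR trades forward at -4.93161% vs spot over the period.
×(1/T) gives -2.47% p.a.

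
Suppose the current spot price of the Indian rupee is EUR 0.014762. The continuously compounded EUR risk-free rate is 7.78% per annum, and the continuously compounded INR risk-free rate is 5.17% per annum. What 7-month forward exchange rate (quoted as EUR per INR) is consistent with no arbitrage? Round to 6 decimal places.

0.014988

T = 7/12 years.
EUR growth factor: e^(0.0778×7/12) = 1.0464289.
INR accumulates by e^(0.0517×7/12) = 1.0306177.
CIP: F = S · (grow EUR)/(grow INR) = 0.014762 × 1.0464289/1.0306177 = 0.01498847 EUR per INR.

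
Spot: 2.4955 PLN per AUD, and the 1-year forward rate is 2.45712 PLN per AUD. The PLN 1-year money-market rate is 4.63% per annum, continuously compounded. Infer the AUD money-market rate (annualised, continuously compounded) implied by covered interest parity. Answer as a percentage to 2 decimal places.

6.18%

T = 1 year.
CIP gives F = S · g_PLN/g_AUD, so g_PLN/g_AUD = 2.45712/2.4955 = 0.9846203.
PLN growth factor: e^(0.0463×1) = 1.0473886.
Hence g_AUD = 1.0637487.
Take logs: ln 1.0637487 / 1 = 0.061799, so 6.18%.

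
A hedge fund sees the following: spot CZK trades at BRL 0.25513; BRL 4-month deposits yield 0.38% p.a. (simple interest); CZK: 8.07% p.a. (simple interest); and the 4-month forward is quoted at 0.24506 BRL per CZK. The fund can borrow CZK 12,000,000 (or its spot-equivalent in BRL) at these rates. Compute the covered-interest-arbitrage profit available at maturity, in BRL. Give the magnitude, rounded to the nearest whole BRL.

BRL 45,613

T = 4/12 years.
Route A — deposit CZK, sell forward: 12,000,000 × 1.026900 × 0.24506 = BRL 3,019,825.37.
Route B — convert at spot, deposit BRL: 12,000,000 × 0.25513 × 1.001266667 = BRL 3,065,437.98.
The quoted forward undervalues CZK, so borrow CZK, convert to BRL at spot, deposit the BRL at 0.38%, and buy CZK forward at 0.24506 to cover the loan.
Arbitrage profit = |3,019,825.37 − 3,065,437.98| = BRL 45,613.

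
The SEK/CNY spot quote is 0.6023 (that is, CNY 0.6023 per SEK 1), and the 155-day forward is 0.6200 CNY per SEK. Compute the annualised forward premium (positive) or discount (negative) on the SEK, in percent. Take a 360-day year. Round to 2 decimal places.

+6.83%

T = 155/360 years.
(F − S)/S = (0.6200 − 0.6023)/0.6023 = 0.0293873.
×(1/T) gives 6.83% p.a.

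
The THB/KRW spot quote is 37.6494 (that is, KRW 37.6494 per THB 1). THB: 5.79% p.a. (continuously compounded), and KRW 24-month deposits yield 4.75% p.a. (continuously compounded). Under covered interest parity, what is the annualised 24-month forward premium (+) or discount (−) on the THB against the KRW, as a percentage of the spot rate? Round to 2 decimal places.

T = 2 years.
CIP forward (KRW per THB) = 37.6494 × 1.0996589/1.1227713 = 36.8743820.
(F − S)/S ÷ T = (36.8743820 − 37.6494)/37.6494/2 = -0.010293 → -1.03%.

-1.03%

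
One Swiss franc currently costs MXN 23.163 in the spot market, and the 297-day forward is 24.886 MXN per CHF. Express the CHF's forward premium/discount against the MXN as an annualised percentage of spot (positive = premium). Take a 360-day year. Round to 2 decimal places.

+9.02%

T = 297/360 years.
(F − S)/S = (24.886 − 23.163)/23.163 = 0.0743859.
×(1/T) gives 9.02% p.a.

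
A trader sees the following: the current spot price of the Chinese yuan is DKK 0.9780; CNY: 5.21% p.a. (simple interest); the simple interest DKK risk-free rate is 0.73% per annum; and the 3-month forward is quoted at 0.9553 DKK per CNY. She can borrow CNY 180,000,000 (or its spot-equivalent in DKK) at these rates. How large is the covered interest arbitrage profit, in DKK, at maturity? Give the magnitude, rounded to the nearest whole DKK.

T = 3/12 years.
Route A — deposit CNY, sell forward: 180,000,000 × 1.013025 × 0.9553 = DKK 174,193,700.85.
Route B — convert at spot, deposit DKK: 180,000,000 × 0.9780 × 1.001825 = DKK 176,361,273.00.
The quoted forward undervalues CNY, so borrow CNY, convert to DKK at spot, deposit the DKK at 0.73%, and buy CNY forward at 0.9553 to cover the loan.
The gap between the two covered legs is DKK 2,167,572.

DKK 2,167,572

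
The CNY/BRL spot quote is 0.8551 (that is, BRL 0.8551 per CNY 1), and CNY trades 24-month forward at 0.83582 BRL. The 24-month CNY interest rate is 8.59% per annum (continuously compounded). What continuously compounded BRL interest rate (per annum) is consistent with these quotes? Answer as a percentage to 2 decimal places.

T = 2 years.
CIP gives F = S · g_BRL/g_CNY, so g_BRL/g_CNY = 0.83582/0.8551 = 0.9774529.
CNY growth factor: e^(0.0859×2) = 1.1874403.
That pins the BRL growth at 1.160667.
r = ln(1.160667)/2 = 0.074497 → 7.45%.

7.45%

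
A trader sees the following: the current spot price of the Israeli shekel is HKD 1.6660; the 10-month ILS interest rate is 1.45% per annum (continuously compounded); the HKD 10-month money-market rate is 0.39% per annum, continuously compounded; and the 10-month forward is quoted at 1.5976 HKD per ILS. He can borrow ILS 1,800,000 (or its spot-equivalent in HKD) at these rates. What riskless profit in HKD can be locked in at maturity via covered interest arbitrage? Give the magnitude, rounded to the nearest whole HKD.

T = 10/12 years.
Route A — deposit ILS, sell forward: 1,800,000 × 1.012156632 × 1.5976 = HKD 2,910,638.58.
Route B — convert at spot, deposit HKD: 1,800,000 × 1.6660 × 1.003255287 = HKD 3,008,561.95.
The quoted forward undervalues ILS, so borrow ILS, convert to HKD at spot, deposit the HKD at 0.39%, and buy ILS forward at 1.5976 to cover the loan.
The gap between the two covered legs is HKD 97,923.

HKD 97,923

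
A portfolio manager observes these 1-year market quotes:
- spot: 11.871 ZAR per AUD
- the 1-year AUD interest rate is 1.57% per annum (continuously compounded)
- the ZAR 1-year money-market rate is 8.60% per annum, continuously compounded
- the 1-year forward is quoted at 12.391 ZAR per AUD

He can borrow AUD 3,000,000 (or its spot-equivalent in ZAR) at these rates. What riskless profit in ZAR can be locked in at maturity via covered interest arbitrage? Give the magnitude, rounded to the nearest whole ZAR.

ZAR 1,050,051

T = 1 year.
Keep in AUD, deliver into the forward: 3,000,000·1.0158238925·12.391 = ZAR 37,761,221.56.
Swap to ZAR now, deposit: 3,000,000·11.871·1.0898063283 = ZAR 38,811,272.77.
The quoted forward undervalues AUD, so borrow AUD, convert to ZAR at spot, deposit the ZAR at 8.60%, and buy AUD forward at 12.391 to cover the loan.
The gap between the two covered legs is ZAR 1,050,051.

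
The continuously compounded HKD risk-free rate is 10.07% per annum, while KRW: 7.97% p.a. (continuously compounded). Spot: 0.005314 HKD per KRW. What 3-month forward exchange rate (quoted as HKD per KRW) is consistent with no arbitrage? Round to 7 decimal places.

T = 3/12 years.
HKD accumulates by e^(0.1007×3/12) = 1.0254946.
KRW growth factor: e^(0.0797×3/12) = 1.0201248.
So F = 0.005314 × 1.0254946 / 1.0201248 = 0.005341972 (HKD/KRW).

0.0053420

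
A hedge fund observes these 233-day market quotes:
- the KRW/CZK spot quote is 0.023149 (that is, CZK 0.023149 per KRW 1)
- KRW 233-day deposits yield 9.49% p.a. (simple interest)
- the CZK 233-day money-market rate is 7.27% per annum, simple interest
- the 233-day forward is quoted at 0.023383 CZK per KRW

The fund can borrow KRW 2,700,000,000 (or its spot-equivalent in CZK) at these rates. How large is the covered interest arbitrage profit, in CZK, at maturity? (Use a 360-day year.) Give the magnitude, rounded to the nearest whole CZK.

T = 233/360 years.
Invest the KRW and cover forward: 2,700,000,000 × 1.0614213889 × 0.023383 = CZK 67,011,884.11.
Convert at spot and invest in CZK: 2,700,000,000 × 0.023149 × 1.0470530556 = CZK 65,443,224.20.
The quoted forward overvalues KRW, so borrow CZK, buy KRW at spot, deposit the KRW at 9.49%, and sell the proceeds forward at 0.023383.
Arbitrage profit = |67,011,884.11 − 65,443,224.20| = CZK 1,568,660.

CZK 1,568,660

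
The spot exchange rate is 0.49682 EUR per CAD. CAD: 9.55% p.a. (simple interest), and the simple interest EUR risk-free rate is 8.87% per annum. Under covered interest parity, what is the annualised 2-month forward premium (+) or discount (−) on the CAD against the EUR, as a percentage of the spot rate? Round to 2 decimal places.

T = 2/12 years.
No-arbitrage forward: 0.49682 × 1.0147833 / 1.0159167 = 0.49626573 EUR/CAD.
(F − S)/S ÷ T = (0.49626573 − 0.49682)/0.49682/(2/12) = -0.006694 → -0.67%.

-0.67%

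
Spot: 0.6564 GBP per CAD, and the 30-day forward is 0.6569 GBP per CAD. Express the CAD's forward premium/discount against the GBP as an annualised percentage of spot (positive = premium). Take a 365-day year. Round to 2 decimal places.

T = 30/365 years.
CAD trades forward at +0.07617% vs spot over the period.
×(1/T) gives 0.93% p.a.

+0.93%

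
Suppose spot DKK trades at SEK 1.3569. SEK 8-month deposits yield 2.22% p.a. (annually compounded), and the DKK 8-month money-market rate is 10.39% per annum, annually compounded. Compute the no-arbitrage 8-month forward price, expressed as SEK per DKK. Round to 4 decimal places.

1.2891

T = 8/12 years.
SEK accumulates by (1 + 0.0222)^(8/12) = 1.0147458.
Growth of 1 DKK over T: (1 + 0.1039)^(8/12) = 1.0681194.
So F = 1.3569 × 1.0147458 / 1.0681194 = 1.289096 (SEK/DKK).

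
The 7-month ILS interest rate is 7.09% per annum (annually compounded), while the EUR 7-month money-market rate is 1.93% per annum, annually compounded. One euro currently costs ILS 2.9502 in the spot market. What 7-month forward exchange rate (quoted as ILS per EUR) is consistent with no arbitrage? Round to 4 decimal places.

T = 7/12 years.
ILS growth factor: (1 + 0.0709)^(7/12) = 1.0407671.
EUR accumulates by (1 + 0.0193)^(7/12) = 1.0112135.
So F = 2.9502 × 1.0407671 / 1.0112135 = 3.036422 (ILS/EUR).

3.0364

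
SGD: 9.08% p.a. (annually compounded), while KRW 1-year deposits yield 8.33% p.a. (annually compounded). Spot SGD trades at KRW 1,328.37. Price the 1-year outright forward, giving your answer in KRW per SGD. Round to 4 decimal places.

T = 1 year.
Growth of 1 KRW over T: (1 + 0.0833)^1 = 1.083300.
SGD growth factor: (1 + 0.0908)^1 = 1.090800.
Forward (KRW per SGD) = 1328.37 × 1.083300 / 1.090800 = 1319.236543.

1319.2365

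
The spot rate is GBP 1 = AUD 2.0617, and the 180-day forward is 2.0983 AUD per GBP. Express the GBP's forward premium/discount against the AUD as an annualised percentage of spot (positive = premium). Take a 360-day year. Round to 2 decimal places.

+3.55%

T = 180/360 years.
GBP trades forward at +1.77523% vs spot over the period.
Per annum: 0.0177523 / (180/360) = 0.035505 = 3.55%.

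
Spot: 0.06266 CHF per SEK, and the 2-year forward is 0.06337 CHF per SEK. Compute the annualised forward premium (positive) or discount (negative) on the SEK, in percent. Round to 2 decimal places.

T = 2 years.
Period premium: (0.06337 − 0.06266)/0.06266 = 0.0113310.
Per annum: 0.0113310 / 2 = 0.005666 = 0.57%.

+0.57%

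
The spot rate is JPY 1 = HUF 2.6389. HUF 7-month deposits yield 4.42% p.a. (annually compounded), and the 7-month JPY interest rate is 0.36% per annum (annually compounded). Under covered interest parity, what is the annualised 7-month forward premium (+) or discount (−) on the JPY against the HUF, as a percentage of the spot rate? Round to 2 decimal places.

T = 7/12 years.
CIP forward (HUF per JPY) = 2.6389 × 1.0255507/1.0020984 = 2.7006587.
Annualised premium = (F − S)/S × (1/T) = (2.7006587 − 2.6389)/2.6389 ÷ (7/12) = 4.01%.

+4.01%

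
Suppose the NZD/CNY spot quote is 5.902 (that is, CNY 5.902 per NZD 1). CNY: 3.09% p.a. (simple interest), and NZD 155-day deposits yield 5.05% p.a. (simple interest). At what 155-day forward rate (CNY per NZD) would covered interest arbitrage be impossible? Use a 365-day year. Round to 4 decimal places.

T = 155/365 years.
Growth of 1 CNY over T: 1 + 0.0309×155/365 = 1.0131219.
NZD accumulates by 1 + 0.0505×155/365 = 1.0214452.
CIP: F = S · (grow CNY)/(grow NZD) = 5.902 × 1.0131219/1.0214452 = 5.853907 CNY per NZD.

5.8539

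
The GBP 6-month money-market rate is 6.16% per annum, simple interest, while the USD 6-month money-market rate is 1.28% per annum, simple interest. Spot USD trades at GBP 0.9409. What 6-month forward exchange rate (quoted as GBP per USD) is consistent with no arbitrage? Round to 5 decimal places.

T = 6/12 years.
GBP growth factor: 1 + 0.0616×6/12 = 1.030800.
Growth of 1 USD over T: 1 + 0.0128×6/12 = 1.006400.
So F = 0.9409 × 1.030800 / 1.006400 = 0.9637120 (GBP/USD).

0.96371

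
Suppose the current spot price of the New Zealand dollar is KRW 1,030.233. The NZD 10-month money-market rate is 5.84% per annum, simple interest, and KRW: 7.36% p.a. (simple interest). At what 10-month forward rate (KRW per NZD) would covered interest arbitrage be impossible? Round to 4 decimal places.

T = 10/12 years.
Growth of 1 KRW over T: 1 + 0.0736×10/12 = 1.0613333333.
NZD growth factor: 1 + 0.0584×10/12 = 1.0486666667.
CIP: F = S · (grow KRW)/(grow NZD) = 1030.233 × 1.0613333333/1.0486666667 = 1042.677009 KRW per NZD.

1042.6770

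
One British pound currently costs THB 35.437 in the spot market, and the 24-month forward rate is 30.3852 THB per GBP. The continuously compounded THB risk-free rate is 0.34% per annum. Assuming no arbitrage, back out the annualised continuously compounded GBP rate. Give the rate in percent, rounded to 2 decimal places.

8.03%

T = 2 years.
CIP gives F = S · g_THB/g_GBP, so g_THB/g_GBP = 30.3852/35.437 = 0.8574428.
THB growth factor: e^(0.0034×2) = 1.0068232.
Hence g_GBP = 1.1742162.
r = ln(1.1742162)/2 = 0.080300 → 8.03%.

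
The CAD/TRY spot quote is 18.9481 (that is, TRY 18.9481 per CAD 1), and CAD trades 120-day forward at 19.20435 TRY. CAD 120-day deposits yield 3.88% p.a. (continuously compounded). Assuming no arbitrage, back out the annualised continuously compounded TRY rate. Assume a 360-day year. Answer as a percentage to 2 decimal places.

T = 120/360 years.
F/S = 19.20435/18.9481 = 1.0135238 = (growth of TRY) / (growth of CAD).
The CAD side grows by e^(0.0388×120/360) = 1.0130173.
Hence g_TRY = 1.0267171.
r = ln(1.0267171)/(120/360) = 0.079099 → 7.91%.

7.91%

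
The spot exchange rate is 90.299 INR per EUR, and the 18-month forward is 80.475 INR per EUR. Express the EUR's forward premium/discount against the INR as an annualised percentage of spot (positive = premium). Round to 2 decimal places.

-7.25%

T = 18/12 years.
(F − S)/S = (80.475 − 90.299)/90.299 = -0.1087941.
×(1/T) gives -7.25% p.a.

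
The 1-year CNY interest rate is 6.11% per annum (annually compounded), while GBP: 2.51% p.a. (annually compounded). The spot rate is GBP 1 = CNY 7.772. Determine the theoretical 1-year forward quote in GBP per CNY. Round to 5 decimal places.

0.12430

T = 1 year.
CNY growth factor: (1 + 0.0611)^1 = 1.061100.
GBP accumulates by (1 + 0.0251)^1 = 1.025100.
Forward (CNY per GBP) = 7.772 × 1.061100 / 1.025100 = 8.044941.
Invert for GBP per CNY: 1 / 8.044941 = 0.12430.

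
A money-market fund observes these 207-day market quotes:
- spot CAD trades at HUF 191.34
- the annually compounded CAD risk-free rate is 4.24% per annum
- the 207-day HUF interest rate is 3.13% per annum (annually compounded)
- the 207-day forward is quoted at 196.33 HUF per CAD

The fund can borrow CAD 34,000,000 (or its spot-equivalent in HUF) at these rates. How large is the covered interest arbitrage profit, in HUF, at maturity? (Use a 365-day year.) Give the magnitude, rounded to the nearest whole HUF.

T = 207/365 years.
Route A — deposit CAD, sell forward: 34,000,000 × 1.023829714202 × 196.33 = HUF 6,834,288,584.84.
Route B — convert at spot, deposit HUF: 34,000,000 × 191.34 × 1.017632468925 = HUF 6,620,269,084.54.
The quoted forward overvalues CAD, so borrow HUF, buy CAD at spot, deposit the CAD at 4.24%, and sell the proceeds forward at 196.33.
Arbitrage profit = |6,834,288,584.84 − 6,620,269,084.54| = HUF 214,019,500.

HUF 214,019,500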